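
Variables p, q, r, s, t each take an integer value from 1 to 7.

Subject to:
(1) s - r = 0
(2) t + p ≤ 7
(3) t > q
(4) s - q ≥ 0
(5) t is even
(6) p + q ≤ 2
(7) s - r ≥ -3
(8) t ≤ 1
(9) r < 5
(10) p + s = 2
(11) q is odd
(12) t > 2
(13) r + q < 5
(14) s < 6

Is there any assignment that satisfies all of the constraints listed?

Unsatisfiable

From constraint 12: t ≥ 3. From constraint 8: t ≤ 1. But 1 < 3, so no value of t works.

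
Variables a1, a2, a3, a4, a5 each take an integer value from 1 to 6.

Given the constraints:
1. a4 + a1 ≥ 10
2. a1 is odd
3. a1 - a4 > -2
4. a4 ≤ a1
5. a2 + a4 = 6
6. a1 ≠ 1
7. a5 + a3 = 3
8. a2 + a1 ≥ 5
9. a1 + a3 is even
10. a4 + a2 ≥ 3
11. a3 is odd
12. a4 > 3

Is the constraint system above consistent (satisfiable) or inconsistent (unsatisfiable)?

Satisfiable

Setting (a1, a2, a3, a4, a5) = (5, 1, 1, 5, 2) satisfies everything: constraint 1: a4 + a1 = 10; constraint 3: a1 - a4 = 0; constraint 5: a2 + a4 = 6, and the others follow.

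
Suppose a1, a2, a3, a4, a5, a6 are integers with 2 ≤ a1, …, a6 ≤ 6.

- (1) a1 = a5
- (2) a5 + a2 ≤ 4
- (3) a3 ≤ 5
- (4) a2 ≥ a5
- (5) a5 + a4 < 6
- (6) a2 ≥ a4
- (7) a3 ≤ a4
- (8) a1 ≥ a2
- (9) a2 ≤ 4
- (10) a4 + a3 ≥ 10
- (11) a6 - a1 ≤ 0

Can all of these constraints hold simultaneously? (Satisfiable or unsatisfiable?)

From constraints 6 and 9: a4 ≤ a2 ≤ 4. From constraint 3: a3 ≤ 5. Hence a4 + a3 ≤ 9. But constraint 10 requires a4 + a3 ≥ 10, and 10 > 9. Contradiction.

Unsatisfiable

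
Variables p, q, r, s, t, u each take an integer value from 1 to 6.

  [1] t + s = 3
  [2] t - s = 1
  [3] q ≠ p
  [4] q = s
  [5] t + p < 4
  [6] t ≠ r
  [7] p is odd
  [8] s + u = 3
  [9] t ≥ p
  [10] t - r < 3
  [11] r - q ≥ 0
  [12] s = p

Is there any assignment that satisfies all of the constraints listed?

From constraints 4 and 12, q = s = p, so q = p. But constraint 3 says q ≠ p. Contradiction.

Unsatisfiable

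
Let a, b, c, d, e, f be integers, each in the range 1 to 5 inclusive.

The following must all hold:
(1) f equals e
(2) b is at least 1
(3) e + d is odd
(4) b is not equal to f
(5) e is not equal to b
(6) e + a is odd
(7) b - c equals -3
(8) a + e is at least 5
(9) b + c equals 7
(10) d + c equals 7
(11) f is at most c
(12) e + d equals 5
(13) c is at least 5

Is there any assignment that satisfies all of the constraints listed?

Try a = 4, b = 2, c = 5, d = 2, e = 3, f = 3.
Check constraint 7: b - c = -3; constraint 8: a + e = 7. The remaining constraints are straightforward to verify.

Satisfiable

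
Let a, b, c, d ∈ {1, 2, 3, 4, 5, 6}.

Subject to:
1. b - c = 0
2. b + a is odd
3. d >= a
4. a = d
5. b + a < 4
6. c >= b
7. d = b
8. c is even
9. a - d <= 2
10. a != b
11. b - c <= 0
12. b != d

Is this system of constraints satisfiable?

From constraints 4 and 7, a = d = b, so a = b. But constraint 10 says a ≠ b. Contradiction.

Unsatisfiable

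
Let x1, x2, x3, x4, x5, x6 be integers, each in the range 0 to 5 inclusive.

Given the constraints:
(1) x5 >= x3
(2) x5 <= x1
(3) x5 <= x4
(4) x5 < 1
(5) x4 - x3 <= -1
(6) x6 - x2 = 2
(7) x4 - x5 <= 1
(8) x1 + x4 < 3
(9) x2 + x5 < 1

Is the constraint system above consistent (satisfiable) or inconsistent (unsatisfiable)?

Unsatisfiable

Constraints 1, 3, and 5 give x5 ≤ x4, x4 < x3, x3 ≤ x5. Chaining: x5 ≤ x4 < x3 ≤ x5, which forces x5 < x5 — impossible.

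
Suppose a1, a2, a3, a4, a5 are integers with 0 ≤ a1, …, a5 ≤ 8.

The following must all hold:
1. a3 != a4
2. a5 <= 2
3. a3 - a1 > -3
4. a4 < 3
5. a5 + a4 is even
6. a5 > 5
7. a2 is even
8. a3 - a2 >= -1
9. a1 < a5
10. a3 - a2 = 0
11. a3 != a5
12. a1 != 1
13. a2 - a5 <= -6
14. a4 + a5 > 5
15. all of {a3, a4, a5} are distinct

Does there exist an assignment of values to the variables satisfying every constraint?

Unsatisfiable

From constraint 6: a5 ≥ 6. From constraint 2: a5 ≤ 2. But 2 < 6, so no value of a5 works.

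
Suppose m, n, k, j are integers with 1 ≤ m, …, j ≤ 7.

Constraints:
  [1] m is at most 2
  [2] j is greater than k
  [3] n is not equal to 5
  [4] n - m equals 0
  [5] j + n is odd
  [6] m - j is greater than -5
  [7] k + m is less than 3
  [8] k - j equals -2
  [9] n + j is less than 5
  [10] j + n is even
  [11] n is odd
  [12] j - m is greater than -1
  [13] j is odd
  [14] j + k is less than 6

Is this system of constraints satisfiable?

Unsatisfiable

Constraint 13 makes j odd and constraint 11 makes n odd, so j + n must be even. Constraint 5 says j + n is odd — contradiction.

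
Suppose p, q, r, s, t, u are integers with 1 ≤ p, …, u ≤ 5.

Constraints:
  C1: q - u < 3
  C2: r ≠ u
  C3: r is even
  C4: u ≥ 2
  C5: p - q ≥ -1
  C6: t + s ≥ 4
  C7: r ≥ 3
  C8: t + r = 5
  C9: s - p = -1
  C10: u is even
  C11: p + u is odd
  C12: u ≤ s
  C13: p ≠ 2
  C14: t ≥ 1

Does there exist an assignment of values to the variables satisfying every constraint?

One satisfying assignment is p = 5, q = 4, r = 4, s = 4, t = 1, u = 2.
For the less obvious constraints — constraint 1: q - u = 2; constraint 5: p - q = 1; constraint 6: t + s = 5 — and the others hold by inspection.

Satisfiable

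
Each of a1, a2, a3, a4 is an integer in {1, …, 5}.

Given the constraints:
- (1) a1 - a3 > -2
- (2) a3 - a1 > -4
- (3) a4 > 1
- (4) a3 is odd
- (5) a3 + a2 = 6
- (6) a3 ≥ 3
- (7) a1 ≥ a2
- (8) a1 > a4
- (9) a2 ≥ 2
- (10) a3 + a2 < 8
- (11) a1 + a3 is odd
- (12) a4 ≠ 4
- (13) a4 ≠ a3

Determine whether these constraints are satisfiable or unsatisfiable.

Try a1 = 4, a2 = 3, a3 = 3, a4 = 2.
Check constraint 1: a1 - a3 = 1; constraint 2: a3 - a1 = -1. The remaining constraints are straightforward to verify.

Satisfiable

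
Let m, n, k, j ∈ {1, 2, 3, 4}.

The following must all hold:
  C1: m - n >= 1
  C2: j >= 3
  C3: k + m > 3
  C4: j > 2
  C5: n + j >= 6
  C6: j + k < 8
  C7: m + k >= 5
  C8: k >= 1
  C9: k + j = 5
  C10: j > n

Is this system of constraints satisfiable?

Satisfiable

Take m = 4, n = 3, k = 1, j = 4. Then constraint 1: m - n = 1; constraint 3: k + m = 5; constraint 5: n + j = 7, and every other listed constraint is also met.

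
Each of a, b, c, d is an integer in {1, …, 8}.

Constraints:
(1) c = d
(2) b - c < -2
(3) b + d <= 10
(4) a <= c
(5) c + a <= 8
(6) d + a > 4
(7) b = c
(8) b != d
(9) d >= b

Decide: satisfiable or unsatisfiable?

Unsatisfiable

From constraints 1 and 7, b = c = d, so b = d. But constraint 8 says b ≠ d. Contradiction.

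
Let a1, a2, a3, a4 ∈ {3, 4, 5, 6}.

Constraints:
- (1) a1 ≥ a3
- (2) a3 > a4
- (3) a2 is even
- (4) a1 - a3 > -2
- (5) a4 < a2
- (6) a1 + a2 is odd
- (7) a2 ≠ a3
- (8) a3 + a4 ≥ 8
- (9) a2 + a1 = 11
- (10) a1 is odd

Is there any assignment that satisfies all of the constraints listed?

Satisfiable

The assignment a1 = 5, a2 = 6, a3 = 5, a4 = 4 works:
  constraint 4 holds since a1 - a3 = 0.
  constraint 8 holds since a3 + a4 = 9.
The rest check out directly.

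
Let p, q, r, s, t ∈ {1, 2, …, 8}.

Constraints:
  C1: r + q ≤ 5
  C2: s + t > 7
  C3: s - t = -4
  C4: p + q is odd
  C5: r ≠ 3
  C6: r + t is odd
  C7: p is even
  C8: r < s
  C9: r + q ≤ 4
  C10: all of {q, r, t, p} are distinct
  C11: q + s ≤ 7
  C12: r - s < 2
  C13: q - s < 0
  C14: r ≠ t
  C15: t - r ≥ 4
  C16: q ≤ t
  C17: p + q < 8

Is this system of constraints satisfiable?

Satisfiable

One satisfying assignment is p = 6, q = 1, r = 2, s = 3, t = 7.
For the less obvious constraints — constraint 1: r + q = 3; constraint 2: s + t = 10 — and the others hold by inspection.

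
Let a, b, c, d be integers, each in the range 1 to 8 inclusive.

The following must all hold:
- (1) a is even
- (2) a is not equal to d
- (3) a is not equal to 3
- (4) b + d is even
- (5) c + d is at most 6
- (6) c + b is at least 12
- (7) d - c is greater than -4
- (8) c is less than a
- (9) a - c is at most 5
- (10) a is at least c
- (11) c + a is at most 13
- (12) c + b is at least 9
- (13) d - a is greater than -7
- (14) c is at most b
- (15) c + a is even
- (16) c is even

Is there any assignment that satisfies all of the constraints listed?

The assignment a = 6, b = 8, c = 4, d = 2 works:
  constraint 5 holds since c + d = 6.
  constraint 6 holds since c + b = 12.
  constraint 7 holds since d - c = -2.
The rest check out directly.

Satisfiable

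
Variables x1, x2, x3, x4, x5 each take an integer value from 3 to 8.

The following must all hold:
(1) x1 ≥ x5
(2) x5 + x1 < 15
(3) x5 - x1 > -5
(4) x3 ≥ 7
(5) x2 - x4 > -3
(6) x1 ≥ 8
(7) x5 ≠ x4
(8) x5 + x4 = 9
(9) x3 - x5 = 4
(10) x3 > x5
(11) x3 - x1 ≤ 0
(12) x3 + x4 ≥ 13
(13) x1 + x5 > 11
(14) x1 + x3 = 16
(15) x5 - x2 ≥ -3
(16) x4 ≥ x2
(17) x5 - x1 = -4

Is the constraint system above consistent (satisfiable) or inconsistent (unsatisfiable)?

Satisfiable

Try x1 = 8, x2 = 4, x3 = 8, x4 = 5, x5 = 4.
Check constraint 2: x5 + x1 = 12; constraint 3: x5 - x1 = -4. The remaining constraints are straightforward to verify.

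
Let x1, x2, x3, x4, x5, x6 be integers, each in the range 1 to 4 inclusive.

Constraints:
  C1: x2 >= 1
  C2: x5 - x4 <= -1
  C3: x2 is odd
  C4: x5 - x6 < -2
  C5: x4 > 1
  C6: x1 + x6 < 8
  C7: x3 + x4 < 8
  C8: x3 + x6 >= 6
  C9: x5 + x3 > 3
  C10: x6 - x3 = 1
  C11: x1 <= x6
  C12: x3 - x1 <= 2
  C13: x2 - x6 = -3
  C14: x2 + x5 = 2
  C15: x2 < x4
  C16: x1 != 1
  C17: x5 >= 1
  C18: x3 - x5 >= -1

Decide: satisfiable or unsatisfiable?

Satisfiable

The assignment x1 = 3, x2 = 1, x3 = 3, x4 = 2, x5 = 1, x6 = 4 works:
  constraint 2 holds since x5 - x4 = -1.
  constraint 4 holds since x5 - x6 = -3.
The rest check out directly.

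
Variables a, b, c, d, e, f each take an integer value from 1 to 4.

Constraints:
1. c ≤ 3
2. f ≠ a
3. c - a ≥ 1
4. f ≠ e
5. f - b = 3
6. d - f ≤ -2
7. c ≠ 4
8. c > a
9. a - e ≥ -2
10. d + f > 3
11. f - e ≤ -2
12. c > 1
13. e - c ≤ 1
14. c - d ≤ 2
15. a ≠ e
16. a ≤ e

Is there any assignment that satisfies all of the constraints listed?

Constraints 3, 6, 9, 11, and 14 give d − c ≥ -2, c − a ≥ 1, a − e ≥ -2, e − f ≥ 2, f − d ≥ 2.
Adding all 5 inequalities: the left sides telescope to 0, and the right sides sum to (-2) + 1 + (-2) + 2 + 2 = 1. So 0 ≥ 1, which is false.

Unsatisfiable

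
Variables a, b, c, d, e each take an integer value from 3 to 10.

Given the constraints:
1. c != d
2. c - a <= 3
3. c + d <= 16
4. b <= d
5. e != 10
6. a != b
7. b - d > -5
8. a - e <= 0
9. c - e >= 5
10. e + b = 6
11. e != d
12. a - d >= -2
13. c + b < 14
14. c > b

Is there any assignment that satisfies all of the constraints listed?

Constraints 2, 8, and 9 give a − c ≥ -3, c − e ≥ 5, e − a ≥ 0.
Adding all 3 inequalities: the left sides telescope to 0, and the right sides sum to (-3) + 5 + 0 = 2. So 0 ≥ 2, which is false.

Unsatisfiable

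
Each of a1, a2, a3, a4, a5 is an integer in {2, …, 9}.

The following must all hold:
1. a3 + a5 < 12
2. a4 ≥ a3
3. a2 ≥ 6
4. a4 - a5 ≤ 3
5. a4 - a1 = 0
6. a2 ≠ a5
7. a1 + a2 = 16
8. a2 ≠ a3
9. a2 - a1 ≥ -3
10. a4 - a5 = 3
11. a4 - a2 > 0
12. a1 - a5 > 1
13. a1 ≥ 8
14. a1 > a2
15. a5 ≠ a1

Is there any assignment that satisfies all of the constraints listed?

Setting (a1, a2, a3, a4, a5) = (9, 7, 3, 9, 6) satisfies everything: constraint 1: a3 + a5 = 9; constraint 4: a4 - a5 = 3; constraint 5: a4 - a1 = 0, and the others follow.

Satisfiable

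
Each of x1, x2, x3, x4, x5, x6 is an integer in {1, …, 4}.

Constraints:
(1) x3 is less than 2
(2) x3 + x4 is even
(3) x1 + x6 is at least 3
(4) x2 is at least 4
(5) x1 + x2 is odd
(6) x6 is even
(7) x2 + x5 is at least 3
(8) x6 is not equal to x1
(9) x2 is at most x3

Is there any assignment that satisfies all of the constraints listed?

From constraints 4 and 9: x3 ≥ x2 and x2 ≥ 4, so x3 ≥ 4. From constraint 1: x3 ≤ 1. But 1 < 4, so no value of x3 works.

Unsatisfiable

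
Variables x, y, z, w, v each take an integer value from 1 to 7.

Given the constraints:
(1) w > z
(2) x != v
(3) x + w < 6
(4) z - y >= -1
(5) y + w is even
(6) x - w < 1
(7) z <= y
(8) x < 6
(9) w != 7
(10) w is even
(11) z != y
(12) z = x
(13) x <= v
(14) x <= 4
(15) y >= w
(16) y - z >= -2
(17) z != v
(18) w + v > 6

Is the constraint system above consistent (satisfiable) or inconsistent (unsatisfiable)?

Satisfiable

Take x = 1, y = 2, z = 1, w = 2, v = 6. Then constraint 3: x + w = 3; constraint 4: z - y = -1; constraint 6: x - w = -1, and every other listed constraint is also met.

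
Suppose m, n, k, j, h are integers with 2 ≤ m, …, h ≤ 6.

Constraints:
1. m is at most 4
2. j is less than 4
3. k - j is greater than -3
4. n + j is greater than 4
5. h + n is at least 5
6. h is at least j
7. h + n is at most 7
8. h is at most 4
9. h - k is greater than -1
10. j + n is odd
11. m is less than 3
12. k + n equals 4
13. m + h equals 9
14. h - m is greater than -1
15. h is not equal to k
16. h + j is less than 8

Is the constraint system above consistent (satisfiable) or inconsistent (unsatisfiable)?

Unsatisfiable

From constraint 1: m ≤ 4. From constraint 8: h ≤ 4. Hence m + h ≤ 8. But constraint 13 requires m + h = 9, and 9 > 8. Contradiction.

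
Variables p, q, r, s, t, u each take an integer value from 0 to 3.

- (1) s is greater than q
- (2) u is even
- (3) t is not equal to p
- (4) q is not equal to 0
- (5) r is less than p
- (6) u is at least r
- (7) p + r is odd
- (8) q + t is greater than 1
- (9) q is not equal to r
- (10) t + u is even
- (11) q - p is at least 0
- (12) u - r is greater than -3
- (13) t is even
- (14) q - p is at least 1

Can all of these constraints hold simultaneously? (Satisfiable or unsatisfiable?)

Take p = 1, q = 2, r = 0, s = 3, t = 0, u = 0. Then constraint 8: q + t = 2; constraint 11: q - p = 1, and every other listed constraint is also met.

Satisfiable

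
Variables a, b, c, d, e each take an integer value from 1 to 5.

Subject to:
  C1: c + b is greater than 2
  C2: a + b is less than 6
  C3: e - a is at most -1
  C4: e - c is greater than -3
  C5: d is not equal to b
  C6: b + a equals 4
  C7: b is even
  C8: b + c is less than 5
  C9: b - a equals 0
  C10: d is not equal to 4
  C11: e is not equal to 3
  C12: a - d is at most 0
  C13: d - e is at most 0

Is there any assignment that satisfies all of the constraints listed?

Constraints 3, 12, and 13 give d − a ≥ 0, a − e ≥ 1, e − d ≥ 0.
Adding all 3 inequalities: the left sides telescope to 0, and the right sides sum to 0 + 1 + 0 = 1. So 0 ≥ 1, which is false.

Unsatisfiable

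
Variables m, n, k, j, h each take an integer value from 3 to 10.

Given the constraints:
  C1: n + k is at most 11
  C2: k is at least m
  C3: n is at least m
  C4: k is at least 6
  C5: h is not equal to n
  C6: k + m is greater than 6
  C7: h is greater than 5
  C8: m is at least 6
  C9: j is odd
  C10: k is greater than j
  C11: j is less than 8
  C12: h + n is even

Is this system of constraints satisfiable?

Unsatisfiable

From constraints 3 and 8: n ≥ m ≥ 6. From constraint 4: k ≥ 6. Hence n + k ≥ 12. But constraint 1 requires n + k ≤ 11, and 11 < 12. Contradiction.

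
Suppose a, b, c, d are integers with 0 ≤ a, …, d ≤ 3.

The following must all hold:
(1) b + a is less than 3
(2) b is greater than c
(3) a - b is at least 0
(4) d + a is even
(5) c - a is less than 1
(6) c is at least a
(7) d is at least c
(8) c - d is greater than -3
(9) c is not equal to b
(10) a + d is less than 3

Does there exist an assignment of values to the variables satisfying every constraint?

Unsatisfiable

Constraints 2, 3, and 6 give b ≤ a, a ≤ c, c < b. Chaining: b ≤ a ≤ c < b, which forces b < b — impossible.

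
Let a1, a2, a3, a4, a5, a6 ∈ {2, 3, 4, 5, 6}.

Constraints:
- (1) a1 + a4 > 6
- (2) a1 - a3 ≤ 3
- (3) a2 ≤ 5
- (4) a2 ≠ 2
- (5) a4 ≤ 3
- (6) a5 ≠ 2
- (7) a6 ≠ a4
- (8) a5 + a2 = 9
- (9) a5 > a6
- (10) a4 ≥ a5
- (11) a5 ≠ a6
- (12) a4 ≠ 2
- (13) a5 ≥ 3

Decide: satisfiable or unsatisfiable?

Unsatisfiable

From constraints 5 and 10: a5 ≤ a4 ≤ 3. From constraint 3: a2 ≤ 5. Hence a5 + a2 ≤ 8. But constraint 8 requires a5 + a2 = 9, and 9 > 8. Contradiction.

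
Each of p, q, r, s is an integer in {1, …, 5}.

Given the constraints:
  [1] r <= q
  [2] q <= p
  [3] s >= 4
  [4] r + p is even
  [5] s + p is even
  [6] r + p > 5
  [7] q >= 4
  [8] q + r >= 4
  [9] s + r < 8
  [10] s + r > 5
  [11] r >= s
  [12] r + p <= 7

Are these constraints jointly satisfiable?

Unsatisfiable

From constraints 3 and 11: r ≥ s ≥ 4. From constraints 2 and 7: p ≥ q ≥ 4. Hence r + p ≥ 8. But constraint 12 requires r + p ≤ 7, and 7 < 8. Contradiction.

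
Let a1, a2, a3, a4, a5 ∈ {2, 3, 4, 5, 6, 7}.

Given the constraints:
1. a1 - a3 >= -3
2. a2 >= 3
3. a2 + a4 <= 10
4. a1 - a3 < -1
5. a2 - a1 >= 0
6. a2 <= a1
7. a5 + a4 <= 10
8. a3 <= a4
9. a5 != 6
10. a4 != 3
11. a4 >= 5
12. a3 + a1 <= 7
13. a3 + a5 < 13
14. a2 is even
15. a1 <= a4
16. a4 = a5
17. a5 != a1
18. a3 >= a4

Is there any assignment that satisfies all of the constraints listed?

From constraints 11 and 18: a3 ≥ a4 ≥ 5. From constraints 2 and 6: a1 ≥ a2 ≥ 3. Hence a3 + a1 ≥ 8. But constraint 12 requires a3 + a1 ≤ 7, and 7 < 8. Contradiction.

Unsatisfiable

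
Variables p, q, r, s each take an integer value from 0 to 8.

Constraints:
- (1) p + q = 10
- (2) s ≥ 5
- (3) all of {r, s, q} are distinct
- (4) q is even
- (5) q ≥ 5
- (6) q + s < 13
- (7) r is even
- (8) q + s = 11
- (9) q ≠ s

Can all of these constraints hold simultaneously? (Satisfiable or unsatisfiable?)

Satisfiable

One satisfying assignment is p = 4, q = 6, r = 8, s = 5.
For the less obvious constraints — constraint 1: p + q = 10; constraint 6: q + s = 11 — and the others hold by inspection.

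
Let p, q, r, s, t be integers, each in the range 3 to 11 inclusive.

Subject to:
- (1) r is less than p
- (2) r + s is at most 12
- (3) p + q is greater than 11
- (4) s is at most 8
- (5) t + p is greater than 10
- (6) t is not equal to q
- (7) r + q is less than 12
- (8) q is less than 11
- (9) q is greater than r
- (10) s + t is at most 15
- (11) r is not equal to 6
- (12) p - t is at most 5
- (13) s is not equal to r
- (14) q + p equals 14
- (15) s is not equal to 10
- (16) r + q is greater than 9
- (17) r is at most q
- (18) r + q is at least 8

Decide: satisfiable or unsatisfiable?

Try p = 7, q = 7, r = 3, s = 8, t = 4.
Check constraint 2: r + s = 11; constraint 3: p + q = 14; constraint 5: t + p = 11. The remaining constraints are straightforward to verify.

Satisfiable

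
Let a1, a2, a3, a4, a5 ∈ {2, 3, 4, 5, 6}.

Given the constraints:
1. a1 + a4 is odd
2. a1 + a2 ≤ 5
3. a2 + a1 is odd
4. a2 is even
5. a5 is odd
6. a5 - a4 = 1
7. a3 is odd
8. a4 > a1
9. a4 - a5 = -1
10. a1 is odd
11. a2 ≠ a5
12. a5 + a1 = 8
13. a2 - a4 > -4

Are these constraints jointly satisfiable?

Try a1 = 3, a2 = 2, a3 = 5, a4 = 4, a5 = 5.
Check constraint 2: a1 + a2 = 5; constraint 6: a5 - a4 = 1. The remaining constraints are straightforward to verify.

Satisfiable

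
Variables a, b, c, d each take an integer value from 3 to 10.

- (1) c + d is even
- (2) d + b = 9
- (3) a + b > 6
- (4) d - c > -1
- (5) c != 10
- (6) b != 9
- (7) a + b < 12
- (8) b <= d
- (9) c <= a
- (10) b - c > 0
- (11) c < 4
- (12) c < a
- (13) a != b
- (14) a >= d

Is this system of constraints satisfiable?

Satisfiable

Take a = 5, b = 4, c = 3, d = 5. Then constraint 2: d + b = 9; constraint 3: a + b = 9; constraint 4: d - c = 2, and every other listed constraint is also met.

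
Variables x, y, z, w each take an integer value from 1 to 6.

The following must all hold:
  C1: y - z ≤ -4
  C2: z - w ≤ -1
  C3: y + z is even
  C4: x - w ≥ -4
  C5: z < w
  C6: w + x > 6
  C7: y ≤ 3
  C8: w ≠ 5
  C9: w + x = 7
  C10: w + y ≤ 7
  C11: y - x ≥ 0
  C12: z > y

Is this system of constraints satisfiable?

Unsatisfiable

Constraints 1, 2, 4, and 11 give z − y ≥ 4, y − x ≥ 0, x − w ≥ -4, w − z ≥ 1.
Adding all 4 inequalities: the left sides telescope to 0, and the right sides sum to 4 + 0 + (-4) + 1 = 1. So 0 ≥ 1, which is false.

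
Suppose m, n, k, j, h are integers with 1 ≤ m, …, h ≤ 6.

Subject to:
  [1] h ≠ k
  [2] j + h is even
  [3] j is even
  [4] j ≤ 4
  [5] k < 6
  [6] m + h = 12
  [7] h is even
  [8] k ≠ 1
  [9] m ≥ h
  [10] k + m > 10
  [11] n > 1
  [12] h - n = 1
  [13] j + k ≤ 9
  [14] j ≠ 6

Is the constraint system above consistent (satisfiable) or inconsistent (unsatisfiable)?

Satisfiable

One satisfying assignment is m = 6, n = 5, k = 5, j = 2, h = 6.
For the less obvious constraints — constraint 6: m + h = 12; constraint 10: k + m = 11 — and the others hold by inspection.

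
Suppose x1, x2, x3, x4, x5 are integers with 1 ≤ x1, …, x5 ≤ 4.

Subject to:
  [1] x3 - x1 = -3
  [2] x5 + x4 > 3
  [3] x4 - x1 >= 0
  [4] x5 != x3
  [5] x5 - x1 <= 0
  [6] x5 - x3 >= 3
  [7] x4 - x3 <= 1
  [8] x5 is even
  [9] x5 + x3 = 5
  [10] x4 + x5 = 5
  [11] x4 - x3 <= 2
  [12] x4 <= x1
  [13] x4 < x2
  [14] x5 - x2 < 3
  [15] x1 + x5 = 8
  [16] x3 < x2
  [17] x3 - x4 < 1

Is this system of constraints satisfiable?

Constraints 3, 5, 6, and 7 give x3 − x4 ≥ -1, x4 − x1 ≥ 0, x1 − x5 ≥ 0, x5 − x3 ≥ 3.
Adding all 4 inequalities: the left sides telescope to 0, and the right sides sum to (-1) + 0 + 0 + 3 = 2. So 0 ≥ 2, which is false.

Unsatisfiable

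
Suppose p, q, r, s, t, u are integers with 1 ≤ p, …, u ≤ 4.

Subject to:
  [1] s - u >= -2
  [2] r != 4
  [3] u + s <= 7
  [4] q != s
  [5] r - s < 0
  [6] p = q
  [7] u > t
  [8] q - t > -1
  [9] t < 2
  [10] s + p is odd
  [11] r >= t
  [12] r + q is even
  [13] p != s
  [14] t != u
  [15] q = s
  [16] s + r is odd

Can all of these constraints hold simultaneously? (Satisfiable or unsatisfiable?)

Unsatisfiable

From constraints 6 and 15, p = q = s, so p = s. But constraint 13 says p ≠ s. Contradiction.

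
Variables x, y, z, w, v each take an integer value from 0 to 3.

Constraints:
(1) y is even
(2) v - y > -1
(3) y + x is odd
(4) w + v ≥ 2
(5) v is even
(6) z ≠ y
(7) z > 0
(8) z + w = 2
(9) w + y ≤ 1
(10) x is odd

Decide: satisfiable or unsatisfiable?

Satisfiable

Take x = 1, y = 0, z = 1, w = 1, v = 2. Then constraint 2: v - y = 2; constraint 4: w + v = 3; constraint 8: z + w = 2, and every other listed constraint is also met.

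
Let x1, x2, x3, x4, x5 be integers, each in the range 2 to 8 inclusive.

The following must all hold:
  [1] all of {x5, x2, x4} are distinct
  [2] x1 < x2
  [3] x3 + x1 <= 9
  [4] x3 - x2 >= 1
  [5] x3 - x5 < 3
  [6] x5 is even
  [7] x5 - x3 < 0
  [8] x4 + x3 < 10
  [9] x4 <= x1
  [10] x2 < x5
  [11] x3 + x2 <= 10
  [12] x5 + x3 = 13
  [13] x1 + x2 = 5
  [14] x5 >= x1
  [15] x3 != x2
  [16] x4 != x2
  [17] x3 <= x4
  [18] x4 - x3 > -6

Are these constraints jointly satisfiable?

Constraints 2, 7, 9, 10, and 17 give x1 < x2, x2 < x5, x5 < x3, x3 ≤ x4, x4 ≤ x1. Chaining: x1 < x2 < x5 < x3 ≤ x4 ≤ x1, which forces x1 < x1 — impossible.

Unsatisfiable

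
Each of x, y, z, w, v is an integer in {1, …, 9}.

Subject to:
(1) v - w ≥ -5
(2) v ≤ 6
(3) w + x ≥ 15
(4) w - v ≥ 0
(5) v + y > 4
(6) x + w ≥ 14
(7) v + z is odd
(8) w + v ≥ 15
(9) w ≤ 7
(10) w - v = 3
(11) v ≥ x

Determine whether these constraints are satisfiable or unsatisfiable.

Unsatisfiable

From constraint 9: w ≤ 7. From constraints 2 and 11: x ≤ v ≤ 6. Hence w + x ≤ 13. But constraint 3 requires w + x ≥ 15, and 15 > 13. Contradiction.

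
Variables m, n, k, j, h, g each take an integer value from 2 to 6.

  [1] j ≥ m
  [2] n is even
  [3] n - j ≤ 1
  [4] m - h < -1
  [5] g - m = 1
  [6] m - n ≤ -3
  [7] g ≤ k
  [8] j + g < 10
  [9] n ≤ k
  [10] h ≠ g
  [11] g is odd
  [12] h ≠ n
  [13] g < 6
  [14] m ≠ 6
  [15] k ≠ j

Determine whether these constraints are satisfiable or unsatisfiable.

The assignment m = 2, n = 6, k = 6, j = 5, h = 4, g = 3 works:
  constraint 3 holds since n - j = 1.
  constraint 4 holds since m - h = -2.
The rest check out directly.

Satisfiable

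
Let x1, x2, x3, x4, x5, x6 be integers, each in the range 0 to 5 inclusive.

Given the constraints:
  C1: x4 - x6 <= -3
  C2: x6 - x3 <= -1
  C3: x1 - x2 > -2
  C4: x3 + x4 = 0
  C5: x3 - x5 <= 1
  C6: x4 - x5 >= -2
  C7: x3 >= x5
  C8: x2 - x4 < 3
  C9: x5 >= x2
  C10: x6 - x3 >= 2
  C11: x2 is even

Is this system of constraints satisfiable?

Constraints 1, 2, 5, and 6 give x6 − x4 ≥ 3, x4 − x5 ≥ -2, x5 − x3 ≥ -1, x3 − x6 ≥ 1.
Adding all 4 inequalities: the left sides telescope to 0, and the right sides sum to 3 + (-2) + (-1) + 1 = 1. So 0 ≥ 1, which is false.

Unsatisfiable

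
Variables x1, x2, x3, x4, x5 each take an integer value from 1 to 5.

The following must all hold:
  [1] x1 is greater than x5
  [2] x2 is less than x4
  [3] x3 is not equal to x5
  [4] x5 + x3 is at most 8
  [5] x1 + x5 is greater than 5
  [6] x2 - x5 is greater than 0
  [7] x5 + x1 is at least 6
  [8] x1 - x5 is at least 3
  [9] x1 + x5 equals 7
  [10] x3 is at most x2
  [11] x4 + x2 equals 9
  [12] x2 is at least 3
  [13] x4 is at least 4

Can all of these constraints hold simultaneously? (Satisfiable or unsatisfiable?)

The assignment x1 = 5, x2 = 4, x3 = 3, x4 = 5, x5 = 2 works:
  constraint 4 holds since x5 + x3 = 5.
  constraint 5 holds since x1 + x5 = 7.
  constraint 6 holds since x2 - x5 = 2.
The rest check out directly.

Satisfiable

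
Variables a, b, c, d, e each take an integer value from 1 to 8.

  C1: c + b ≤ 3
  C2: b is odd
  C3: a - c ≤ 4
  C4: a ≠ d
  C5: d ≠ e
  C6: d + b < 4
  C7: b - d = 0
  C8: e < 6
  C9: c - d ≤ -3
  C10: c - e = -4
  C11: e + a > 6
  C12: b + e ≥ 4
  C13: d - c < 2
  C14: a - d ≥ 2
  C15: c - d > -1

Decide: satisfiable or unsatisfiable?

Constraints 3, 9, and 14 give a − d ≥ 2, d − c ≥ 3, c − a ≥ -4.
Adding all 3 inequalities: the left sides telescope to 0, and the right sides sum to 2 + 3 + (-4) = 1. So 0 ≥ 1, which is false.

Unsatisfiable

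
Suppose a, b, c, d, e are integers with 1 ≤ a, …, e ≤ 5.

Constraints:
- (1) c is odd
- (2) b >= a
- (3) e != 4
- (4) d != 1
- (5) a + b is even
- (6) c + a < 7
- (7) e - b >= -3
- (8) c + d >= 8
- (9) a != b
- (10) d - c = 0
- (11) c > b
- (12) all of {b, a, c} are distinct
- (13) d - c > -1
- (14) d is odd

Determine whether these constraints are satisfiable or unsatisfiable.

Satisfiable

The assignment a = 1, b = 3, c = 5, d = 5, e = 1 works:
  constraint 6 holds since c + a = 6.
  constraint 7 holds since e - b = -2.
  constraint 8 holds since c + d = 10.
The rest check out directly.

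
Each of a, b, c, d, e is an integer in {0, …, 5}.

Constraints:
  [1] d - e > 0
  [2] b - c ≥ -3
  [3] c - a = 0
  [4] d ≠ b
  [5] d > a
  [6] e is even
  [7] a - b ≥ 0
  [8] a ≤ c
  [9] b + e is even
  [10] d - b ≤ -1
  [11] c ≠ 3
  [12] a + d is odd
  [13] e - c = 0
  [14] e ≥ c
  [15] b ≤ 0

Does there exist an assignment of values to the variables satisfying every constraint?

Unsatisfiable

Constraints 1, 7, 8, 10, and 14 give b ≤ a, a ≤ c, c ≤ e, e < d, d < b. Chaining: b ≤ a ≤ c ≤ e < d < b, which forces b < b — impossible.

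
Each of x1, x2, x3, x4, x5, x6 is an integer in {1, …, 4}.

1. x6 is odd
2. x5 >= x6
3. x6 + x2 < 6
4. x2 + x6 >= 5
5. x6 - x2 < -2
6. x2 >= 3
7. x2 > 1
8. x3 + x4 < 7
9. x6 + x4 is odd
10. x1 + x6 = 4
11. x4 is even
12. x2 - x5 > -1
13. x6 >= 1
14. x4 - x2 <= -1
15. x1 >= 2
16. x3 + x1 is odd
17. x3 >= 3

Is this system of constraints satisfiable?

Take x1 = 3, x2 = 4, x3 = 4, x4 = 2, x5 = 4, x6 = 1. Then constraint 3: x6 + x2 = 5; constraint 4: x2 + x6 = 5, and every other listed constraint is also met.

Satisfiable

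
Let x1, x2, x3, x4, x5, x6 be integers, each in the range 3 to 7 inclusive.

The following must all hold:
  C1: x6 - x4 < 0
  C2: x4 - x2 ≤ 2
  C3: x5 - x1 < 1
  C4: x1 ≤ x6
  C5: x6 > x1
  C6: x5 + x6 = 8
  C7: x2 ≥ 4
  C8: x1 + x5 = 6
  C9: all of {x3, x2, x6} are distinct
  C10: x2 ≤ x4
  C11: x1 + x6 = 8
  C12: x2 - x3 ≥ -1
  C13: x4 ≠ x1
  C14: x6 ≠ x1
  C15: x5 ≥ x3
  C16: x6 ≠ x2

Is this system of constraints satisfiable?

Satisfiable

The assignment x1 = 3, x2 = 4, x3 = 3, x4 = 6, x5 = 3, x6 = 5 works:
  constraint 1 holds since x6 - x4 = -1.
  constraint 2 holds since x4 - x2 = 2.
  constraint 3 holds since x5 - x1 = 0.
The rest check out directly.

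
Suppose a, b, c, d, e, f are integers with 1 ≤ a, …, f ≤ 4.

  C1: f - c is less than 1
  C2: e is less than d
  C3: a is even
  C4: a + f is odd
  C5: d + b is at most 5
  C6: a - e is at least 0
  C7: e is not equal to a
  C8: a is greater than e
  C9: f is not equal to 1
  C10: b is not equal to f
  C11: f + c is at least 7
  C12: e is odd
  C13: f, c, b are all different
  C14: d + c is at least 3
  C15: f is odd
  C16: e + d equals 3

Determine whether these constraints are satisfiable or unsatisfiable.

Satisfiable

Try a = 4, b = 2, c = 4, d = 2, e = 1, f = 3.
Check constraint 1: f - c = -1; constraint 5: d + b = 4. The remaining constraints are straightforward to verify.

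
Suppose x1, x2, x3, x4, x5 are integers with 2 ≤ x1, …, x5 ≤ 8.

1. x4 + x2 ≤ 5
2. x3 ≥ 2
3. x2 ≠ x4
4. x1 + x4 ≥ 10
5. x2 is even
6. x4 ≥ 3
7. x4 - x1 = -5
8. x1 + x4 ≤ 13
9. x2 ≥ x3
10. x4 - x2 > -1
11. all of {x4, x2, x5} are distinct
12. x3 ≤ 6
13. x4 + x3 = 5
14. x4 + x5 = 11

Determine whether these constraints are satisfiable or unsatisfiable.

Satisfiable

Try x1 = 8, x2 = 2, x3 = 2, x4 = 3, x5 = 8.
Check constraint 1: x4 + x2 = 5; constraint 4: x1 + x4 = 11. The remaining constraints are straightforward to verify.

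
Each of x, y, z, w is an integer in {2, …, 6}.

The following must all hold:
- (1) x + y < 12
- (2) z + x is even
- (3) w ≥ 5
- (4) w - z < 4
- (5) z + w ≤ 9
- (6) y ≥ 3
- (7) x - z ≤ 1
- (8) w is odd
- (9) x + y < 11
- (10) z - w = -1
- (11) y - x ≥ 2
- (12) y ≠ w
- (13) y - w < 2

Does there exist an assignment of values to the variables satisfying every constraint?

Satisfiable

Setting (x, y, z, w) = (4, 6, 4, 5) satisfies everything: constraint 1: x + y = 10; constraint 4: w - z = 1; constraint 5: z + w = 9, and the others follow.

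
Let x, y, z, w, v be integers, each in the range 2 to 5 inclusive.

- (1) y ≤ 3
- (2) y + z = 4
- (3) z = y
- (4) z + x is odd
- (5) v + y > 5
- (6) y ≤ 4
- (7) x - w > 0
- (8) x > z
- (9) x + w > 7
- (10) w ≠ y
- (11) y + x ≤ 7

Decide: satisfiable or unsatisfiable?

Satisfiable

The assignment x = 5, y = 2, z = 2, w = 4, v = 4 works:
  constraint 2 holds since y + z = 4.
  constraint 5 holds since v + y = 6.
The rest check out directly.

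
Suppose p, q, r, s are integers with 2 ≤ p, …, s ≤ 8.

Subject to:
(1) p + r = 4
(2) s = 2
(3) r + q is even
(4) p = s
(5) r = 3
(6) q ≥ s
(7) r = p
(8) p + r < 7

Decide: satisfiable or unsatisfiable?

Unsatisfiable

Constraint 5 fixes r = 3 and constraint 2 fixes s = 2. Constraints 4 and 7 give r = p = s, so r = s. But 3 ≠ 2 — contradiction.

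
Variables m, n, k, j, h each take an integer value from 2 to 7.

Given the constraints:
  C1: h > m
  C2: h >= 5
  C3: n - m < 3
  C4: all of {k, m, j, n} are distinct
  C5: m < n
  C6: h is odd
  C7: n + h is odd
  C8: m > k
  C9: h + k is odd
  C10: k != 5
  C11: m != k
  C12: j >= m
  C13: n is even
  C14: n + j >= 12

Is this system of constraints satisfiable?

Take m = 5, n = 6, k = 2, j = 7, h = 7. Then constraint 3: n - m = 1; constraint 14: n + j = 13, and every other listed constraint is also met.

Satisfiable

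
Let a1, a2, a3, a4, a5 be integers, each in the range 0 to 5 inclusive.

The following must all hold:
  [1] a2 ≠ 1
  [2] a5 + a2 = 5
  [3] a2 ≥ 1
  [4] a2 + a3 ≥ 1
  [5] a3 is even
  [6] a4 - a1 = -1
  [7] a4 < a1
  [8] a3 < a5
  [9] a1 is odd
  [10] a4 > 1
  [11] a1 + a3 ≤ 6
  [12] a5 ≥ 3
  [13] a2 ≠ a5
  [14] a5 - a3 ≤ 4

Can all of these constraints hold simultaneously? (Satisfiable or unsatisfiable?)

The assignment a1 = 3, a2 = 2, a3 = 2, a4 = 2, a5 = 3 works:
  constraint 2 holds since a5 + a2 = 5.
  constraint 4 holds since a2 + a3 = 4.
The rest check out directly.

Satisfiable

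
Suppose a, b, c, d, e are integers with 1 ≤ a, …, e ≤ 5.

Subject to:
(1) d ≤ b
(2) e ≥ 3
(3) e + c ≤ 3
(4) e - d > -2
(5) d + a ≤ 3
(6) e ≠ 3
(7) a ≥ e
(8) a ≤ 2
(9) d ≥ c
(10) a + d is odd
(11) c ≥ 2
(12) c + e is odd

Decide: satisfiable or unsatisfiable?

From constraints 9 and 11: d ≥ c ≥ 2. From constraints 2 and 7: a ≥ e ≥ 3. Hence d + a ≥ 5. But constraint 5 requires d + a ≤ 3, and 3 < 5. Contradiction.

Unsatisfiable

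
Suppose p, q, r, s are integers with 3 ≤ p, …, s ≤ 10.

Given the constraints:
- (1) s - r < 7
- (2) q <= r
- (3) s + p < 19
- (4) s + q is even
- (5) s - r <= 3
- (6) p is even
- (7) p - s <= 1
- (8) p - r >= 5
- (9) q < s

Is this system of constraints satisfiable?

Constraints 5, 7, and 8 give s − p ≥ -1, p − r ≥ 5, r − s ≥ -3.
Adding all 3 inequalities: the left sides telescope to 0, and the right sides sum to (-1) + 5 + (-3) = 1. So 0 ≥ 1, which is false.

Unsatisfiable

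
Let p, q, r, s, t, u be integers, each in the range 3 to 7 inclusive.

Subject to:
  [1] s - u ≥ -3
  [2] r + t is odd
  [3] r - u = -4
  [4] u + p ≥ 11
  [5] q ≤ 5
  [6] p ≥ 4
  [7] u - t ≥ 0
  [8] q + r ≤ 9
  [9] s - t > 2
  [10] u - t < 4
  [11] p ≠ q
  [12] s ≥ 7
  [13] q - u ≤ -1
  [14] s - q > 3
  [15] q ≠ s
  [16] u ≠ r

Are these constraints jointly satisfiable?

One satisfying assignment is p = 6, q = 3, r = 3, s = 7, t = 4, u = 7.
For the less obvious constraints — constraint 1: s - u = 0; constraint 3: r - u = -4 — and the others hold by inspection.

Satisfiable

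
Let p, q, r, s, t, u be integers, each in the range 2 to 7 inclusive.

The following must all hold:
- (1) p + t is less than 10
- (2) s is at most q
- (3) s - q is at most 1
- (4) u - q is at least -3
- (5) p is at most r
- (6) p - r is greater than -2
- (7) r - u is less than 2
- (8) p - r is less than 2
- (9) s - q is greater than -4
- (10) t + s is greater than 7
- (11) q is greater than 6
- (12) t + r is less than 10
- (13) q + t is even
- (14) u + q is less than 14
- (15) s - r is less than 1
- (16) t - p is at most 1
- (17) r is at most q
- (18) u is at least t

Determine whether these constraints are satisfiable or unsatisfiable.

Satisfiable

Setting (p, q, r, s, t, u) = (5, 7, 6, 6, 3, 6) satisfies everything: constraint 1: p + t = 8; constraint 3: s - q = -1, and the others follow.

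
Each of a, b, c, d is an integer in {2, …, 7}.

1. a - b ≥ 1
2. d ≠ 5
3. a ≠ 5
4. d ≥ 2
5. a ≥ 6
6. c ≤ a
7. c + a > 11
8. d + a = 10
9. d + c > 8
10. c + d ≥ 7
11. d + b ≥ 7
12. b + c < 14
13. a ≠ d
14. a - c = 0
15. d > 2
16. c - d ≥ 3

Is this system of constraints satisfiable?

Satisfiable

Take a = 7, b = 4, c = 7, d = 3. Then constraint 1: a - b = 3; constraint 7: c + a = 14, and every other listed constraint is also met.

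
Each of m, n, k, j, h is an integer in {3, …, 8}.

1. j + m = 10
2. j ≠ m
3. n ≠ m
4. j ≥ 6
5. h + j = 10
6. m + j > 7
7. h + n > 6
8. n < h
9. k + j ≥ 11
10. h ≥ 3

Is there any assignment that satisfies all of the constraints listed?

Satisfiable

Take m = 4, n = 3, k = 5, j = 6, h = 4. Then constraint 1: j + m = 10; constraint 5: h + j = 10, and every other listed constraint is also met.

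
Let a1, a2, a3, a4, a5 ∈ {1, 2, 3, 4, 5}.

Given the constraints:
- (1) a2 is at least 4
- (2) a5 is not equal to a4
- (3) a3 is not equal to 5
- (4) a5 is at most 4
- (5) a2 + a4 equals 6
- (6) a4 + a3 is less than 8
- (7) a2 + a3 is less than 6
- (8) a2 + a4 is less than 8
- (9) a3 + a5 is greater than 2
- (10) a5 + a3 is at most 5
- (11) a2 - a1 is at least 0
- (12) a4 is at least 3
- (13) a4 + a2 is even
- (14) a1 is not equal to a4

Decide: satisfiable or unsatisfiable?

From constraint 1: a2 ≥ 4. From constraint 12: a4 ≥ 3. Hence a2 + a4 ≥ 7. But constraint 5 requires a2 + a4 = 6, and 6 < 7. Contradiction.

Unsatisfiable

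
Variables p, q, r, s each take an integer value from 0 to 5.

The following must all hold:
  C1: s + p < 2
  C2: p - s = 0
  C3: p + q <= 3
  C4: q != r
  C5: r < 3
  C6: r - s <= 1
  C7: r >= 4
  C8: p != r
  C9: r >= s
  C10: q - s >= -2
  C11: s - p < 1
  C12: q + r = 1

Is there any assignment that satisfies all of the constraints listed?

Unsatisfiable

From constraint 7: r ≥ 4. From constraint 5: r ≤ 2. But 2 < 4, so no value of r works.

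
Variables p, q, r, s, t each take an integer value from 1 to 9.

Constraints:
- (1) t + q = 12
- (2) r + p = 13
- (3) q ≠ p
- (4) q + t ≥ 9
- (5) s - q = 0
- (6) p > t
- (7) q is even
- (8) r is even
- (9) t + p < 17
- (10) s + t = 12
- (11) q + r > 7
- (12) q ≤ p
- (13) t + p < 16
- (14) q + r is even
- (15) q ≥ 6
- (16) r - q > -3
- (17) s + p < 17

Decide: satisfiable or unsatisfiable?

Satisfiable

Setting (p, q, r, s, t) = (9, 6, 4, 6, 6) satisfies everything: constraint 1: t + q = 12; constraint 2: r + p = 13; constraint 4: q + t = 12, and the others follow.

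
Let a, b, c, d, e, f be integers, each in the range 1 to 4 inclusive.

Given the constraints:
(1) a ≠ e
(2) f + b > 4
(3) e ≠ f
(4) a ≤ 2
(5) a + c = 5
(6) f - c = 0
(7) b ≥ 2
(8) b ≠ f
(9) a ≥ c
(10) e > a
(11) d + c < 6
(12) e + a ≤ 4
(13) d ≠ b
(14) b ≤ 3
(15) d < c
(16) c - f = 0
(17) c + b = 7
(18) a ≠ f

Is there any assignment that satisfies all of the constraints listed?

Unsatisfiable

From constraints 4 and 9: c ≤ a ≤ 2. From constraint 14: b ≤ 3. Hence c + b ≤ 5. But constraint 17 requires c + b = 7, and 7 > 5. Contradiction.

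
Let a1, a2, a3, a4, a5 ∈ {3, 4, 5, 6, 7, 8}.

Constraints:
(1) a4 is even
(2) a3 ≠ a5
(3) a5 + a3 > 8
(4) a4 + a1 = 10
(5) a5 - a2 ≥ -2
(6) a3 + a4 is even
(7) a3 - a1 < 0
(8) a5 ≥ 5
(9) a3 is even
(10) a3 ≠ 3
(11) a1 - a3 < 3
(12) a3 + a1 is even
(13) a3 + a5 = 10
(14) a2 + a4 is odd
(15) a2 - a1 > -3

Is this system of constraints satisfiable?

Satisfiable

Try a1 = 6, a2 = 5, a3 = 4, a4 = 4, a5 = 6.
Check constraint 3: a5 + a3 = 10; constraint 4: a4 + a1 = 10; constraint 5: a5 - a2 = 1. The remaining constraints are straightforward to verify.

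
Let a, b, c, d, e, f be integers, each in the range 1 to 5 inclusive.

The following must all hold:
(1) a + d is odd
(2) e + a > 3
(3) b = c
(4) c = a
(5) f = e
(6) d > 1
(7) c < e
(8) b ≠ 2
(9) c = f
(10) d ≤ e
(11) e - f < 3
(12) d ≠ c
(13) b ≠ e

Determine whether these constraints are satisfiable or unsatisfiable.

Unsatisfiable

From constraints 3, 5, and 9, b = c = f = e, so b = e. But constraint 13 says b ≠ e. Contradiction.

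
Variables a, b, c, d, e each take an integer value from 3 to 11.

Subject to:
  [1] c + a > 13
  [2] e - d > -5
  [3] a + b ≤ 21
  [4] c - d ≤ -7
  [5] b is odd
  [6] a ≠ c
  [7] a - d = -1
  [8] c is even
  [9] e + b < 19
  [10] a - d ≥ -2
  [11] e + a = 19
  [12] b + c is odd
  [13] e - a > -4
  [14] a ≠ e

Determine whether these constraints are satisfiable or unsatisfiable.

Satisfiable

One satisfying assignment is a = 10, b = 9, c = 4, d = 11, e = 9.
For the less obvious constraints — constraint 1: c + a = 14; constraint 2: e - d = -2; constraint 3: a + b = 19 — and the others hold by inspection.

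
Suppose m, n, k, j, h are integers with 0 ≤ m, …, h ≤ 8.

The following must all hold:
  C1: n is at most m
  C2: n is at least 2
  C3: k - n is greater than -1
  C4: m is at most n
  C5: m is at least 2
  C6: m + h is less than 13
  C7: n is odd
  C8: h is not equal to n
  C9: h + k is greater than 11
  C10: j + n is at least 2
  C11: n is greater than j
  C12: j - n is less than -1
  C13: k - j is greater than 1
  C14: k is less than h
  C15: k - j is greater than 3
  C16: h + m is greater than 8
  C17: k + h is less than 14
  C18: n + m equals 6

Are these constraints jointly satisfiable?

The assignment m = 3, n = 3, k = 4, j = 0, h = 8 works:
  constraint 3 holds since k - n = 1.
  constraint 6 holds since m + h = 11.
The rest check out directly.

Satisfiable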